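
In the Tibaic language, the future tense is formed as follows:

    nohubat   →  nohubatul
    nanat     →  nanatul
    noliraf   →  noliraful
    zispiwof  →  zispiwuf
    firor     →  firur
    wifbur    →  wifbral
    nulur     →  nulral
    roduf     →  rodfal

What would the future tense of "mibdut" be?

mibdtal

"mibdut" has last vowel 'u'. The stems whose last vowel is 'u' (wifbur → wifbral, nulur → nulral, roduf → rodfal) delete the last vowel and add -al.
So mibdut → mibdtal.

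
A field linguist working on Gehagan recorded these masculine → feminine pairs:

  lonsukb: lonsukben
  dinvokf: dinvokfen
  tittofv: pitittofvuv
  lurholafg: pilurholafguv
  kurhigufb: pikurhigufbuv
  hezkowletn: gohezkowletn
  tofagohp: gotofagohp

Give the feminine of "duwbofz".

piduwbofzuv

lonsukb and kurhigufb both end in -b yet inflect differently (lonsukben, pikurhigufbuv), so the final letter is not what conditions the rule; the second-to-last letter is.
"duwbofz" has second-to-last letter 'f'. The stems whose second-to-last letter is 'f' (tittofv → pitittofvuv, lurholafg → pilurholafguv, kurhigufb → pikurhigufbuv) add pi- … -uv around the stem.
So duwbofz → piduwbofzuv.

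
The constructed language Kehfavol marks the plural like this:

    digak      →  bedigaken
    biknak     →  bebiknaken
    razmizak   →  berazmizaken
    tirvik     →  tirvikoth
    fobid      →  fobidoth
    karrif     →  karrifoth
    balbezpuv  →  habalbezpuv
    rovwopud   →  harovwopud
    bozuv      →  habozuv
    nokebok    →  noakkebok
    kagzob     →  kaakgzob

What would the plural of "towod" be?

toakwod

"towod" has last vowel 'o'. The stems whose last vowel is 'o' (nokebok → noakkebok, kagzob → kaakgzob) insert -ak- after the first vowel.
The other patterns: stems whose last vowel is 'a' add be- … -en around the stem; stems whose last vowel is 'i' add -oth; stems whose last vowel is 'u' add the prefix ha-.
So towod → toakwod.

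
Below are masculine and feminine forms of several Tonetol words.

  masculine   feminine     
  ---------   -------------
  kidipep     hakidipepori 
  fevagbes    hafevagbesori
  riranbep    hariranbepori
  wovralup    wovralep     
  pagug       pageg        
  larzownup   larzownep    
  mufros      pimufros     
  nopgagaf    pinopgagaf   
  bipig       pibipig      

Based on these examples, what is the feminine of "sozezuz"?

"sozezuz" has last vowel 'u'. The stems whose last vowel is 'u' (wovralup → wovralep, pagug → pageg, larzownup → larzownep) change the last vowel to 'e'.
The other patterns: stems whose last vowel is 'e' add ha- … -ori around the stem; stems whose last vowel is 'a', 'i' or 'o' add the prefix pi-.
So sozezuz → sozezez.

sozezez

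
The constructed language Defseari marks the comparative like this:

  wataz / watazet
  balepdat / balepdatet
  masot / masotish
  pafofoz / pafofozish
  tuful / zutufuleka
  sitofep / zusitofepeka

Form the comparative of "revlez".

zurevlezeka

balepdat and masot both end in -t yet inflect differently (balepdatet, masotish), so the final letter is not what conditions the rule; the last vowel is.
"revlez" has last vowel 'e'. The one such stem in the data (sitofep → zusitofepeka) adds zu- … -eka around the stem, so the same rule applies.
The other patterns: stems whose last vowel is 'a' add -et; stems whose last vowel is 'o' add -ish.
So revlez → zurevlezeka.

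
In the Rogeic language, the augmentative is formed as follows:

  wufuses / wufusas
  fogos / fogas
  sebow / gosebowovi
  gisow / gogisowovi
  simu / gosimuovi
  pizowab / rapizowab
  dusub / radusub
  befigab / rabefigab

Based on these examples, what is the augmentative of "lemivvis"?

"lemivvis" ends in -s. The stems ending in -s (wufuses → wufusas, fogos → fogas) change the last vowel to 'a'.
The other patterns: stems ending in -u or -w add go- … -ovi around the stem; stems ending in -b add the prefix ra-.
So lemivvis → lemivvas.

lemivvas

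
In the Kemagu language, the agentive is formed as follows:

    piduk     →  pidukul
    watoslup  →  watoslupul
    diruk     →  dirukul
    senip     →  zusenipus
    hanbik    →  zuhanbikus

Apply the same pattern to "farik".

zufarikus

watoslup and senip both end in -p yet inflect differently (watoslupul, zusenipus), so the final letter is not what conditions the rule; the last vowel is.
"farik" has last vowel 'i'. The stems whose last vowel is 'i' (senip → zusenipus, hanbik → zuhanbikus) add zu- … -us around the stem.
So farik → zufarikus.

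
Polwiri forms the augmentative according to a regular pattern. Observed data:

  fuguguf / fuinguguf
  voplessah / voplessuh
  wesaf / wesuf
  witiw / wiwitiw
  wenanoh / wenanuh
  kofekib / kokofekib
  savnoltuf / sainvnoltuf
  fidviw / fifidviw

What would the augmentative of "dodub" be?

doindub

fuguguf and wesaf both end in -f yet inflect differently (fuinguguf, wesuf), so the final letter is not what conditions the rule; the last vowel is.
"dodub" has last vowel 'u'. The stems whose last vowel is 'u' (fuguguf → fuinguguf, savnoltuf → sainvnoltuf) insert -in- after the first vowel.
So dodub → doindub.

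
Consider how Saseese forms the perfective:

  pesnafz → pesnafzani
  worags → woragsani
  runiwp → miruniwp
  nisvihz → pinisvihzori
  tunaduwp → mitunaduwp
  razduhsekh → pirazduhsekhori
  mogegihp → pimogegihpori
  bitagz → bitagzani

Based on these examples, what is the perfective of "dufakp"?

"dufakp" has second-to-last letter 'k'. The one such stem in the data (razduhsekh → pirazduhsekhori) adds pi- … -ori around the stem, so the same rule applies.
So dufakp → pidufakpori.

pidufakpori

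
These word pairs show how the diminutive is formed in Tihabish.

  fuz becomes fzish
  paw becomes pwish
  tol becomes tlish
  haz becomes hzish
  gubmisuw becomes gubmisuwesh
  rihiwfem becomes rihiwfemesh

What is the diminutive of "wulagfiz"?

wulagfizesh

paw and gubmisuw both end in -w yet inflect differently (pwish, gubmisuwesh), so the final letter is not what conditions the rule; the number of vowels is.
"wulagfiz" has 3 vowels. The stems with 3 vowels (gubmisuw → gubmisuwesh, rihiwfem → rihiwfemesh) add -esh.
So wulagfiz → wulagfizesh.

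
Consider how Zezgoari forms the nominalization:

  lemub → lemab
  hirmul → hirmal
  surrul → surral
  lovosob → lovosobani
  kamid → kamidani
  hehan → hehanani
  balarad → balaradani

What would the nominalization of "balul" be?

balal

lemub and lovosob both end in -b yet inflect differently (lemab, lovosobani), so the final letter is not what conditions the rule; the last vowel is.
"balul" has last vowel 'u'. The stems whose last vowel is 'u' (lemub → lemab, hirmul → hirmal, surrul → surral) change the last vowel to 'a'.
So balul → balal.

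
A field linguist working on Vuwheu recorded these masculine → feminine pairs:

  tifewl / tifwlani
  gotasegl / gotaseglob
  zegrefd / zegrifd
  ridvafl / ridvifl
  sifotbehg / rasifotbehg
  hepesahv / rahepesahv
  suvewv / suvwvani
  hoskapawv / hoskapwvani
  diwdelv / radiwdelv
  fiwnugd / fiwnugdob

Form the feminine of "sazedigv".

"sazedigv" has second-to-last letter 'g'. The stems whose second-to-last letter is 'g' (fiwnugd → fiwnugdob, gotasegl → gotaseglob) add -ob.
The other patterns: stems whose second-to-last letter is 'f' change the last vowel to 'i'; stems whose second-to-last letter is 'w' delete the last vowel and add -ani; stems whose second-to-last letter is 'h' or 'l' add the prefix ra-.
So sazedigv → sazedigvob.

sazedigvob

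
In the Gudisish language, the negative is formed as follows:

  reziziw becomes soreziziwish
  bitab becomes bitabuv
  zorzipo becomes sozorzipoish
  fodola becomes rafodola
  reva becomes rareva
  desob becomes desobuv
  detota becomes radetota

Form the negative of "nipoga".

ranipoga

bitab and detota both have last vowel 'a' yet inflect differently (bitabuv, radetota), so the last vowel is not what conditions the rule; the final letter is.
"nipoga" ends in -a. The stems ending in -a (detota → radetota, reva → rareva, fodola → rafodola) add the prefix ra-.
The other patterns: stems ending in -b add -uv; stems ending in -o or -w add so- … -ish around the stem.
So nipoga → ranipoga.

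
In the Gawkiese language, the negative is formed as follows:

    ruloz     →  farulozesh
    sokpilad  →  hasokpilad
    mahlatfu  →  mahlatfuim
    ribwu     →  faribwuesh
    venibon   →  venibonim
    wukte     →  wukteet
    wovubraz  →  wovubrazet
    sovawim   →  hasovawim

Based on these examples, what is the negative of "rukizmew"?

wovubraz and ruloz both end in -z yet inflect differently (wovubrazet, farulozesh), so the final letter is not what conditions the rule; the first letter is.
"rukizmew" begins with r-. The stems beginning with r- (ruloz → farulozesh, ribwu → faribwuesh) add fa- … -esh around the stem.
So rukizmew → farukizmewesh.

farukizmewesh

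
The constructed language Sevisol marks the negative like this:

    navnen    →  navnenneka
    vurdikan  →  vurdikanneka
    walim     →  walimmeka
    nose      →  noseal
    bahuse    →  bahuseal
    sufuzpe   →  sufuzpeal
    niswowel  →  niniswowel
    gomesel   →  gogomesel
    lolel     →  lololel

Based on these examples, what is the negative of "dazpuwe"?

"dazpuwe" ends in -e. The stems ending in -e (nose → noseal, bahuse → bahuseal, sufuzpe → sufuzpeal) add -al.
The other patterns: stems ending in -m or -n double the final consonant and add -eka; stems ending in -l repeat the first consonant+vowel as a prefix.
So dazpuwe → dazpuweal.

dazpuweal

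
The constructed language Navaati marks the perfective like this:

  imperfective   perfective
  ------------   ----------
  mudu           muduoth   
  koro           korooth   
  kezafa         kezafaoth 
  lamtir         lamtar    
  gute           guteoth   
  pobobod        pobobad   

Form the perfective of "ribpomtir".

"ribpomtir" ends in a consonant. The stems ending in a consonant (lamtir → lamtar, pobobod → pobobad) change the last vowel to 'a'.
So ribpomtir → ribpomtar.

ribpomtar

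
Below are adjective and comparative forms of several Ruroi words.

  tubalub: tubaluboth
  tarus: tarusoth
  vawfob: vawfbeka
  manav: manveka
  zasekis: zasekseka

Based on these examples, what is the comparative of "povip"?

povpeka

tubalub and vawfob both end in -b yet inflect differently (tubaluboth, vawfbeka), so the final letter is not what conditions the rule; the last vowel is.
"povip" has last vowel 'i'. The one such stem in the data (zasekis → zasekseka) deletes the last vowel and adds -eka (as do vawfob, manav), so the same rule applies.
The other pattern: stems whose last vowel is 'u' add -oth.
So povip → povpeka.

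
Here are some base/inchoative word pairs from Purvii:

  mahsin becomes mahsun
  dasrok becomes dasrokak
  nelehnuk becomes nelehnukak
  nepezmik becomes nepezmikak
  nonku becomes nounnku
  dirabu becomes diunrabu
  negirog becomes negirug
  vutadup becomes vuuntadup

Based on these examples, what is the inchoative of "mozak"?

mozakak

"mozak" ends in -k. The stems ending in -k (nelehnuk → nelehnukak, dasrok → dasrokak, nepezmik → nepezmikak) add -ak.
So mozak → mozakak.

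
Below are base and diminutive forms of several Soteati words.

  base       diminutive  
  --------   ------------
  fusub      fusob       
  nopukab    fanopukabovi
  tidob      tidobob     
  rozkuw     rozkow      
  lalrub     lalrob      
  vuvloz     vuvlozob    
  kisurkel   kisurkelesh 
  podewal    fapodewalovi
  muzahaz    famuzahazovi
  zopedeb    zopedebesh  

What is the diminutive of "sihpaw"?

"sihpaw" has last vowel 'a'. The stems whose last vowel is 'a' (podewal → fapodewalovi, nopukab → fanopukabovi, muzahaz → famuzahazovi) add fa- … -ovi around the stem.
The other patterns: stems whose last vowel is 'o' add -ob; stems whose last vowel is 'u' change the last vowel to 'o'; stems whose last vowel is 'e' add -esh.
So sihpaw → fasihpawovi.

fasihpawovi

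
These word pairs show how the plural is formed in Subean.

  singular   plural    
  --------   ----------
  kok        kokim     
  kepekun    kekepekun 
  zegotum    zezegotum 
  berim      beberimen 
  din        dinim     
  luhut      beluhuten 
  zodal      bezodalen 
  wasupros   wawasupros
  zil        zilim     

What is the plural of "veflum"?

beveflumen

"veflum" has 2 vowels. The stems with 2 vowels (zodal → bezodalen, berim → beberimen, luhut → beluhuten) add be- … -en around the stem.
So veflum → beveflumen.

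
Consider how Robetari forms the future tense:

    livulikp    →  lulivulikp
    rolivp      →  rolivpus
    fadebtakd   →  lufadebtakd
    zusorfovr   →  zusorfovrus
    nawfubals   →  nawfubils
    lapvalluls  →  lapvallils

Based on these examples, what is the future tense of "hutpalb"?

"hutpalb" has second-to-last letter 'l'. The stems whose second-to-last letter is 'l' (lapvalluls → lapvallils, nawfubals → nawfubils) change the last vowel to 'i'.
The other patterns: stems whose second-to-last letter is 'k' add the prefix lu-; stems whose second-to-last letter is 'v' add -us.
So hutpalb → hutpilb.

hutpilb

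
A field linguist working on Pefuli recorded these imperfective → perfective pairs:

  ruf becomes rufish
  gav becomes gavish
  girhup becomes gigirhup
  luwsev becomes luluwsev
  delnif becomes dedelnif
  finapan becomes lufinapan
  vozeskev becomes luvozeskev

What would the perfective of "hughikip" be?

luhughikip

gav and luwsev both end in -v yet inflect differently (gavish, luluwsev), so the final letter is not what conditions the rule; the number of vowels is.
"hughikip" has 3 vowels. The stems with 3 vowels (finapan → lufinapan, vozeskev → luvozeskev) add the prefix lu-.
The other patterns: stems with 1 vowel add -ish; stems with 2 vowels repeat the first consonant+vowel as a prefix.
So hughikip → luhughikip.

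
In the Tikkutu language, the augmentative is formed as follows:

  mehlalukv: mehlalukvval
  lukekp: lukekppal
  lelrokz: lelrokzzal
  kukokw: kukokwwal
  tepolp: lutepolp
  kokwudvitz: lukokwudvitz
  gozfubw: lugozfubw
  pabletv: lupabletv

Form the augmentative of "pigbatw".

lupigbatw

lukekp and tepolp both end in -p yet inflect differently (lukekppal, lutepolp), so the final letter is not what conditions the rule; the second-to-last letter is.
"pigbatw" has second-to-last letter 't'. The stems whose second-to-last letter is 't' (kokwudvitz → lukokwudvitz, pabletv → lupabletv) add the prefix lu-.
The other pattern: stems whose second-to-last letter is 'k' double the final consonant and add -al.
So pigbatw → lupigbatw.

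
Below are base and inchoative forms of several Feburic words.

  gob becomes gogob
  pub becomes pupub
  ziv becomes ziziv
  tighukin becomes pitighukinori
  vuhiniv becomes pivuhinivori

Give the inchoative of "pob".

popob

"pob" has 1 vowel. The stems with 1 vowel (gob → gogob, pub → pupub, ziv → ziziv) repeat the first consonant+vowel as a prefix.
So pob → popob.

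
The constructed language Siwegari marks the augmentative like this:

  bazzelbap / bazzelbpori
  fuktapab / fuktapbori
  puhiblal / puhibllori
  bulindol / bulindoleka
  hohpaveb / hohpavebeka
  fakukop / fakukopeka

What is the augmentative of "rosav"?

rosvori

puhiblal and bulindol both end in -l yet inflect differently (puhibllori, bulindoleka), so the final letter is not what conditions the rule; the last vowel is.
"rosav" has last vowel 'a'. The stems whose last vowel is 'a' (bazzelbap → bazzelbpori, fuktapab → fuktapbori, puhiblal → puhibllori) delete the last vowel and add -ori.
The other pattern: stems whose last vowel is 'e' or 'o' add -eka.
So rosav → rosvori.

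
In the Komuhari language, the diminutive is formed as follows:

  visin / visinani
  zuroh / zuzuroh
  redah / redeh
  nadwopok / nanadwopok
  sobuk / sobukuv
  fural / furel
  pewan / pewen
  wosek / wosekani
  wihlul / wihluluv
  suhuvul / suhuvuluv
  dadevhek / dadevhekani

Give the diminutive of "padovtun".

padovtunuv

"padovtun" has last vowel 'u'. The stems whose last vowel is 'u' (suhuvul → suhuvuluv, sobuk → sobukuv, wihlul → wihluluv) add -uv.
The other patterns: stems whose last vowel is 'o' repeat the first consonant+vowel as a prefix; stems whose last vowel is 'a' change the last vowel to 'e'; stems whose last vowel is 'e' or 'i' add -ani.
So padovtun → padovtunuv.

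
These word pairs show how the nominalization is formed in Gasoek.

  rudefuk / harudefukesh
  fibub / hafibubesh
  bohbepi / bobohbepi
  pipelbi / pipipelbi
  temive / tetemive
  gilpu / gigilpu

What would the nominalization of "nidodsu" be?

ninidodsu

rudefuk and gilpu both have last vowel 'u' yet inflect differently (harudefukesh, gigilpu), so the last vowel is not what conditions the rule; whether the stem ends in a vowel or a consonant is.
"nidodsu" ends in a vowel. The stems ending in a vowel (bohbepi → bobohbepi, pipelbi → pipipelbi, temive → tetemive) repeat the first consonant+vowel as a prefix.
So nidodsu → ninidodsu.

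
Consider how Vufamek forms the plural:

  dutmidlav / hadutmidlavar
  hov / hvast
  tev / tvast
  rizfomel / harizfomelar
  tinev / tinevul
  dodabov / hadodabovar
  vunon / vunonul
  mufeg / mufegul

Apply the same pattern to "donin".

doninul

"donin" has 2 vowels. The stems with 2 vowels (mufeg → mufegul, vunon → vunonul, tinev → tinevul) add -ul.
So donin → doninul.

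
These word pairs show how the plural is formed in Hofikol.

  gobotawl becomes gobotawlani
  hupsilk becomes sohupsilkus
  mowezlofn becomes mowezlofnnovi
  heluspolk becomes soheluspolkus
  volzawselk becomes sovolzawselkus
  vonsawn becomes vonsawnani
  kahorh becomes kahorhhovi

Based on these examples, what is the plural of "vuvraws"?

vonsawn and mowezlofn both end in -n yet inflect differently (vonsawnani, mowezlofnnovi), so the final letter is not what conditions the rule; the second-to-last letter is.
"vuvraws" has second-to-last letter 'w'. The stems whose second-to-last letter is 'w' (vonsawn → vonsawnani, gobotawl → gobotawlani) add -ani.
The other patterns: stems whose second-to-last letter is 'l' add so- … -us around the stem; stems whose second-to-last letter is 'f' or 'r' double the final consonant and add -ovi.
So vuvraws → vuvrawsani.

vuvrawsani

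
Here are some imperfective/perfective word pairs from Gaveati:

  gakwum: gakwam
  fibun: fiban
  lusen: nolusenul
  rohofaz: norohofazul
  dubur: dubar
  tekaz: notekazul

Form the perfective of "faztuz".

faztaz

fibun and lusen both end in -n yet inflect differently (fiban, nolusenul), so the final letter is not what conditions the rule; the last vowel is.
"faztuz" has last vowel 'u'. The stems whose last vowel is 'u' (gakwum → gakwam, dubur → dubar, fibun → fiban) change the last vowel to 'a'.
The other pattern: stems whose last vowel is 'a' or 'e' add no- … -ul around the stem.
So faztuz → faztaz.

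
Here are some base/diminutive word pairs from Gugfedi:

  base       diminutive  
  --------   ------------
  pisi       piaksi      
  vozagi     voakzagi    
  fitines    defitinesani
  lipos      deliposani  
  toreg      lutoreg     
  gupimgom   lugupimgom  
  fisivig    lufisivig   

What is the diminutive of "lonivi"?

loaknivi

fitines and toreg both have last vowel 'e' yet inflect differently (defitinesani, lutoreg), so the last vowel is not what conditions the rule; the final letter is.
"lonivi" ends in -i. The stems ending in -i (vozagi → voakzagi, pisi → piaksi) insert -ak- after the first vowel.
The other patterns: stems ending in -s add de- … -ani around the stem; stems ending in -g or -m add the prefix lu-.
So lonivi → loaknivi.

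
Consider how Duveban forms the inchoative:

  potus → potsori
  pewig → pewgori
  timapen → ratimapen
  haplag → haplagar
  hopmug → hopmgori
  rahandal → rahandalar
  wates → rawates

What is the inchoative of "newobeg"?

wates and potus both end in -s yet inflect differently (rawates, potsori), so the final letter is not what conditions the rule; the last vowel is.
"newobeg" has last vowel 'e'. The stems whose last vowel is 'e' (timapen → ratimapen, wates → rawates) add the prefix ra-.
The other patterns: stems whose last vowel is 'a' add -ar; stems whose last vowel is 'i' or 'u' delete the last vowel and add -ori.
So newobeg → ranewobeg.

ranewobeg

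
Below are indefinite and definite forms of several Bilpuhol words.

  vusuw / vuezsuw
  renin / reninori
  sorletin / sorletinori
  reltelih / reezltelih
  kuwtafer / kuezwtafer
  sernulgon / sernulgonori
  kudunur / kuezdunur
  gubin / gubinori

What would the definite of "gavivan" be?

gavivanori

gubin and reltelih both have last vowel 'i' yet inflect differently (gubinori, reezltelih), so the last vowel is not what conditions the rule; the final letter is.
"gavivan" ends in -n. The stems ending in -n (gubin → gubinori, sernulgon → sernulgonori, sorletin → sorletinori) add -ori.
The other pattern: stems ending in -h, -r or -w insert -ez- after the first vowel.
So gavivan → gavivanori.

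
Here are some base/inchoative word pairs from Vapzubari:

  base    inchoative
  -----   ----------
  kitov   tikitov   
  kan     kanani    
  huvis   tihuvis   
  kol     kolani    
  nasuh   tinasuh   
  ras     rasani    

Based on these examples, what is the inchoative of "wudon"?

ras and huvis both end in -s yet inflect differently (rasani, tihuvis), so the final letter is not what conditions the rule; the number of vowels is.
"wudon" has 2 vowels. The stems with 2 vowels (kitov → tikitov, huvis → tihuvis, nasuh → tinasuh) add the prefix ti-.
So wudon → tiwudon.

tiwudon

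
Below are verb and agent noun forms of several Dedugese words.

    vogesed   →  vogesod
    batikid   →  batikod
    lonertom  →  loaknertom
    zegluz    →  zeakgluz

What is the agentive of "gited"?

gitod

vogesed and lonertom both have 3 vowels yet inflect differently (vogesod, loaknertom), so the number of vowels is not what conditions the rule; the final letter is.
"gited" ends in -d. The stems ending in -d (vogesed → vogesod, batikid → batikod) change the last vowel to 'o'.
The other pattern: stems ending in -m or -z insert -ak- after the first vowel.
So gited → gitod.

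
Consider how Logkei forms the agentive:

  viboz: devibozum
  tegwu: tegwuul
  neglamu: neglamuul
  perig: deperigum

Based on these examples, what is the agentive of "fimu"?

viboz and tegwu both have 2 vowels yet inflect differently (devibozum, tegwuul), so the number of vowels is not what conditions the rule; whether the stem ends in a vowel or a consonant is.
"fimu" ends in a vowel. The stems ending in a vowel (neglamu → neglamuul, tegwu → tegwuul) add -ul.
So fimu → fimuul.

fimuul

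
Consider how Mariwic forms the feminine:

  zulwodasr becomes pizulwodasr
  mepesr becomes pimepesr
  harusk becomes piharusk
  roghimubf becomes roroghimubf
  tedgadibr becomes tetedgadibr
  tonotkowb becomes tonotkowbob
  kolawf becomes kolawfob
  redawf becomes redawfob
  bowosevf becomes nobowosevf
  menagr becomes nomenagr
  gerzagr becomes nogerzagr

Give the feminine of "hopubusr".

"hopubusr" has second-to-last letter 's'. The stems whose second-to-last letter is 's' (zulwodasr → pizulwodasr, mepesr → pimepesr, harusk → piharusk) add the prefix pi-.
The other patterns: stems whose second-to-last letter is 'b' repeat the first consonant+vowel as a prefix; stems whose second-to-last letter is 'w' add -ob; stems whose second-to-last letter is 'g' or 'v' add the prefix no-.
So hopubusr → pihopubusr.

pihopubusr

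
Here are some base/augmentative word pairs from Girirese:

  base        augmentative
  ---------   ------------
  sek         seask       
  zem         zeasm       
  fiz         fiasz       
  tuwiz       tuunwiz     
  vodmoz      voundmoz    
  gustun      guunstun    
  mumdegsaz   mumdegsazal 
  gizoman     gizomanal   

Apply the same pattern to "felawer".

felaweral

fiz and tuwiz both end in -z yet inflect differently (fiasz, tuunwiz), so the final letter is not what conditions the rule; the number of vowels is.
"felawer" has 3 vowels. The stems with 3 vowels (mumdegsaz → mumdegsazal, gizoman → gizomanal) add -al.
So felawer → felaweral.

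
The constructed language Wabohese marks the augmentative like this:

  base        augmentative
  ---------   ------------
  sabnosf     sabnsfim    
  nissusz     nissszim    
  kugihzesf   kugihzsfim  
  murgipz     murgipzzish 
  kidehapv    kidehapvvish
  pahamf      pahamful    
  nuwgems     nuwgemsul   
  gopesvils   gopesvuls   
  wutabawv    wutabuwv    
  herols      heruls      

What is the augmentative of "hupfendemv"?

hupfendemvul

nissusz and murgipz both end in -z yet inflect differently (nissszim, murgipzzish), so the final letter is not what conditions the rule; the second-to-last letter is.
"hupfendemv" has second-to-last letter 'm'. The stems whose second-to-last letter is 'm' (pahamf → pahamful, nuwgems → nuwgemsul) add -ul.
The other patterns: stems whose second-to-last letter is 's' delete the last vowel and add -im; stems whose second-to-last letter is 'p' double the final consonant and add -ish; stems whose second-to-last letter is 'l' or 'w' change the last vowel to 'u'.
So hupfendemv → hupfendemvul.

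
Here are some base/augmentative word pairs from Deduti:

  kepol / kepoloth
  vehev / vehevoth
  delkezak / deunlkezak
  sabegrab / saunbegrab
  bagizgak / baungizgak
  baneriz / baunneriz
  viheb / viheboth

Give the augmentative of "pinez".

pinezoth

viheb and sabegrab both end in -b yet inflect differently (viheboth, saunbegrab), so the final letter is not what conditions the rule; the number of vowels is.
"pinez" has 2 vowels. The stems with 2 vowels (vehev → vehevoth, viheb → viheboth, kepol → kepoloth) add -oth.
So pinez → pinezoth.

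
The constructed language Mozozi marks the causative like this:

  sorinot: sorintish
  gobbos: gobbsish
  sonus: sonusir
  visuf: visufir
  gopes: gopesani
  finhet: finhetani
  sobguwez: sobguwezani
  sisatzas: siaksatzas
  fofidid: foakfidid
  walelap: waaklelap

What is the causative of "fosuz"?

fosuzir

"fosuz" has last vowel 'u'. The stems whose last vowel is 'u' (sonus → sonusir, visuf → visufir) add -ir.
So fosuz → fosuzir.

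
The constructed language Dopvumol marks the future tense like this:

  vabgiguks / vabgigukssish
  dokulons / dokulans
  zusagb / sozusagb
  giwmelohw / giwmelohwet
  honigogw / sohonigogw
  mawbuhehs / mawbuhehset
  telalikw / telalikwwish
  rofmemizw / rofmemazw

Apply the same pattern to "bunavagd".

honigogw and telalikw both end in -w yet inflect differently (sohonigogw, telalikwwish), so the final letter is not what conditions the rule; the second-to-last letter is.
"bunavagd" has second-to-last letter 'g'. The stems whose second-to-last letter is 'g' (zusagb → sozusagb, honigogw → sohonigogw) add the prefix so-.
The other patterns: stems whose second-to-last letter is 'k' double the final consonant and add -ish; stems whose second-to-last letter is 'h' add -et; stems whose second-to-last letter is 'n' or 'z' change the last vowel to 'a'.
So bunavagd → sobunavagd.

sobunavagd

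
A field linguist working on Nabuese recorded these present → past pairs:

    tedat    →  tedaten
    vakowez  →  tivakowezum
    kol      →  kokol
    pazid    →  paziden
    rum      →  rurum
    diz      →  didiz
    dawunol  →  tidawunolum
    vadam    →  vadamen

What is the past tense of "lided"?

rum and vadam both end in -m yet inflect differently (rurum, vadamen), so the final letter is not what conditions the rule; the number of vowels is.
"lided" has 2 vowels. The stems with 2 vowels (vadam → vadamen, pazid → paziden, tedat → tedaten) add -en.
The other patterns: stems with 1 vowel repeat the first consonant+vowel as a prefix; stems with 3 vowels add ti- … -um around the stem.
So lided → lideden.

lideden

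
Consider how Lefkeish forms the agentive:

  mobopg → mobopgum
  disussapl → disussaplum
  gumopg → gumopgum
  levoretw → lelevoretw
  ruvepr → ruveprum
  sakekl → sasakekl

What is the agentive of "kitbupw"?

kitbupwum

"kitbupw" has second-to-last letter 'p'. The stems whose second-to-last letter is 'p' (ruvepr → ruveprum, gumopg → gumopgum, mobopg → mobopgum) add -um.
So kitbupw → kitbupwum.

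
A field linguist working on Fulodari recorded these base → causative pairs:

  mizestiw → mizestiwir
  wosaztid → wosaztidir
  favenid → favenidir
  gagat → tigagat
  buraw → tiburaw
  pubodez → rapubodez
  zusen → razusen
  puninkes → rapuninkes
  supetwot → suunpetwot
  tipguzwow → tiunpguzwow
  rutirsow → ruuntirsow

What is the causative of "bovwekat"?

tibovwekat

"bovwekat" has last vowel 'a'. The stems whose last vowel is 'a' (gagat → tigagat, buraw → tiburaw) add the prefix ti-.
So bovwekat → tibovwekat.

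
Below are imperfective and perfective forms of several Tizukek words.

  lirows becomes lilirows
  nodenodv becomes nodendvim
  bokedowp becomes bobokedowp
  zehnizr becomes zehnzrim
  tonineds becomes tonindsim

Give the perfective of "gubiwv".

gugubiwv

"gubiwv" has second-to-last letter 'w'. The stems whose second-to-last letter is 'w' (lirows → lilirows, bokedowp → bobokedowp) repeat the first consonant+vowel as a prefix.
The other pattern: stems whose second-to-last letter is 'd' or 'z' delete the last vowel and add -im.
So gubiwv → gugubiwv.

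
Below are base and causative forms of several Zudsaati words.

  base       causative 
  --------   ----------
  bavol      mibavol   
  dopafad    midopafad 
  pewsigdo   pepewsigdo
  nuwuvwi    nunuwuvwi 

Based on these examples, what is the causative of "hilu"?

"hilu" ends in a vowel. The stems ending in a vowel (pewsigdo → pepewsigdo, nuwuvwi → nunuwuvwi) repeat the first consonant+vowel as a prefix.
The other pattern: stems ending in a consonant add the prefix mi-.
So hilu → hihilu.

hihilu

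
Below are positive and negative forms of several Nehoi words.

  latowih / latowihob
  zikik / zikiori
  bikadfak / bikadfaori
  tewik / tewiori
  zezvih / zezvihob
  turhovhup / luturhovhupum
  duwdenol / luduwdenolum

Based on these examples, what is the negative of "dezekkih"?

dezekkihob

"dezekkih" ends in -h. The stems ending in -h (zezvih → zezvihob, latowih → latowihob) add -ob.
So dezekkih → dezekkihob.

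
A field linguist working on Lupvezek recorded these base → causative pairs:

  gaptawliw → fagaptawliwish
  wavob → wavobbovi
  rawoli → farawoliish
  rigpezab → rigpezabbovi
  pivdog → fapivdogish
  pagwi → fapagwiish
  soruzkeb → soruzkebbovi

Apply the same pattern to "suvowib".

wavob and pivdog both have last vowel 'o' yet inflect differently (wavobbovi, fapivdogish), so the last vowel is not what conditions the rule; the final letter is.
"suvowib" ends in -b. The stems ending in -b (wavob → wavobbovi, rigpezab → rigpezabbovi, soruzkeb → soruzkebbovi) double the final consonant and add -ovi.
So suvowib → suvowibbovi.

suvowibbovi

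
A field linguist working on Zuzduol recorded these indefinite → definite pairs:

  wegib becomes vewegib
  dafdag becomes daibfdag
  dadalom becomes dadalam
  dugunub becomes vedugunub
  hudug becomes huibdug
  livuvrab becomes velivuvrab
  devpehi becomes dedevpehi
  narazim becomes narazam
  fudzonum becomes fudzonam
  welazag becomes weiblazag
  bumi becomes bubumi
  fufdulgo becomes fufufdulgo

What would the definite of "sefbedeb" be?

hudug and fudzonum both have last vowel 'u' yet inflect differently (huibdug, fudzonam), so the last vowel is not what conditions the rule; the final letter is.
"sefbedeb" ends in -b. The stems ending in -b (dugunub → vedugunub, livuvrab → velivuvrab, wegib → vewegib) add the prefix ve-.
The other patterns: stems ending in -g insert -ib- after the first vowel; stems ending in -m change the last vowel to 'a'; stems ending in -i or -o repeat the first consonant+vowel as a prefix.
So sefbedeb → vesefbedeb.

vesefbedeb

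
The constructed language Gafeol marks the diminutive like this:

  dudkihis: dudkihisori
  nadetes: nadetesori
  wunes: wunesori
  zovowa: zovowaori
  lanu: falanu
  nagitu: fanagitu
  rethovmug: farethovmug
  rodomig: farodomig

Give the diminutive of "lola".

lolaori

dudkihis and rodomig both have last vowel 'i' yet inflect differently (dudkihisori, farodomig), so the last vowel is not what conditions the rule; the final letter is.
"lola" ends in -a. The one such stem in the data (zovowa → zovowaori) adds -ori, so the same rule applies.
The other pattern: stems ending in -g or -u add the prefix fa-.
So lola → lolaori.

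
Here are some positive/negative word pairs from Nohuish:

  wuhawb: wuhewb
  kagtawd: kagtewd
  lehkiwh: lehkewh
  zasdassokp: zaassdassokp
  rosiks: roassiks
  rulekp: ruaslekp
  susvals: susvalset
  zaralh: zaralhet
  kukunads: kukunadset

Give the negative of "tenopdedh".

tenopdedhet

rosiks and susvals both end in -s yet inflect differently (roassiks, susvalset), so the final letter is not what conditions the rule; the second-to-last letter is.
"tenopdedh" has second-to-last letter 'd'. The one such stem in the data (kukunads → kukunadset) adds -et, so the same rule applies.
So tenopdedh → tenopdedhet.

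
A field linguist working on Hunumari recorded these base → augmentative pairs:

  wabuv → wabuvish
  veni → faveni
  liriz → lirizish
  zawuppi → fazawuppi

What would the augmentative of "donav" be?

donavish

liriz and veni both have last vowel 'i' yet inflect differently (lirizish, faveni), so the last vowel is not what conditions the rule; whether the stem ends in a vowel or a consonant is.
"donav" ends in a consonant. The stems ending in a consonant (wabuv → wabuvish, liriz → lirizish) add -ish.
So donav → donavish.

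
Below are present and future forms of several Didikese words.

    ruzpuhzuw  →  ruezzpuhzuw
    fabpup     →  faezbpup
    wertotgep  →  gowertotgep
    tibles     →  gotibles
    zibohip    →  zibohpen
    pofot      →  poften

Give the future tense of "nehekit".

fabpup and wertotgep both end in -p yet inflect differently (faezbpup, gowertotgep), so the final letter is not what conditions the rule; the last vowel is.
"nehekit" has last vowel 'i'. The one such stem in the data (zibohip → zibohpen) deletes the last vowel and adds -en (as does pofot), so the same rule applies.
The other patterns: stems whose last vowel is 'u' insert -ez- after the first vowel; stems whose last vowel is 'e' add the prefix go-.
So nehekit → nehekten.

nehekten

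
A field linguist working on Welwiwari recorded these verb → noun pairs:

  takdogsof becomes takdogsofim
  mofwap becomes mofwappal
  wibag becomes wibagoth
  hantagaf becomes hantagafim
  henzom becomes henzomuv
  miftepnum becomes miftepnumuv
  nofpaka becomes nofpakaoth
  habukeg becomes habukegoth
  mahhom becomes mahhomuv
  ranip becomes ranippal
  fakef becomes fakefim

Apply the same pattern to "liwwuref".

liwwurefim

"liwwuref" ends in -f. The stems ending in -f (hantagaf → hantagafim, takdogsof → takdogsofim, fakef → fakefim) add -im.
The other patterns: stems ending in -m add -uv; stems ending in -p double the final consonant and add -al; stems ending in -a or -g add -oth.
So liwwuref → liwwurefim.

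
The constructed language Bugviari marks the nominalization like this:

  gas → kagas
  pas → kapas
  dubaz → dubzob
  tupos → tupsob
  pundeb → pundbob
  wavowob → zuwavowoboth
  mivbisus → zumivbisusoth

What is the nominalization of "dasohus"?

zudasohusoth

gas and tupos both end in -s yet inflect differently (kagas, tupsob), so the final letter is not what conditions the rule; the number of vowels is.
"dasohus" has 3 vowels. The stems with 3 vowels (wavowob → zuwavowoboth, mivbisus → zumivbisusoth) add zu- … -oth around the stem.
The other patterns: stems with 1 vowel add the prefix ka-; stems with 2 vowels delete the last vowel and add -ob.
So dasohus → zudasohusoth.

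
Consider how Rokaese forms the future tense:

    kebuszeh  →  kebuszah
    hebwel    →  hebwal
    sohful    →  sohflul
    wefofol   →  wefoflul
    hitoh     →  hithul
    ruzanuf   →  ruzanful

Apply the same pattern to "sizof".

kebuszeh and hitoh both end in -h yet inflect differently (kebuszah, hithul), so the final letter is not what conditions the rule; the last vowel is.
"sizof" has last vowel 'o'. The stems whose last vowel is 'o' (hitoh → hithul, wefofol → wefoflul) delete the last vowel and add -ul.
So sizof → sizful.

sizful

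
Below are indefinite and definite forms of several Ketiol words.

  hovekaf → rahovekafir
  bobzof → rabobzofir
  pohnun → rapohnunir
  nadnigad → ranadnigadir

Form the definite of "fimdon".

rafimdonir

Every pair shown (hovekaf → rahovekafir, bobzof → rabobzofir, pohnun → rapohnunir, …) follows the same rule: add ra- … -ir around the stem.
So fimdon → rafimdonir.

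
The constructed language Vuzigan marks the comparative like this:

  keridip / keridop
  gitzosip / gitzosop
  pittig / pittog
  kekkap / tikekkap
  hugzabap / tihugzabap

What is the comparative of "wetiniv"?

wetinov

"wetiniv" has last vowel 'i'. The stems whose last vowel is 'i' (pittig → pittog, gitzosip → gitzosop, keridip → keridop) change the last vowel to 'o'.
The other pattern: stems whose last vowel is 'a' add the prefix ti-.
So wetiniv → wetinov.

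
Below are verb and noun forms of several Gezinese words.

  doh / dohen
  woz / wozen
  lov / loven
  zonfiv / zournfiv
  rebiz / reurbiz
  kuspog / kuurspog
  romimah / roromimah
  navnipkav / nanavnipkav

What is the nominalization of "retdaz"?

reurtdaz

lov and zonfiv both end in -v yet inflect differently (loven, zournfiv), so the final letter is not what conditions the rule; the number of vowels is.
"retdaz" has 2 vowels. The stems with 2 vowels (zonfiv → zournfiv, rebiz → reurbiz, kuspog → kuurspog) insert -ur- after the first vowel.
The other patterns: stems with 1 vowel add -en; stems with 3 vowels repeat the first consonant+vowel as a prefix.
So retdaz → reurtdaz.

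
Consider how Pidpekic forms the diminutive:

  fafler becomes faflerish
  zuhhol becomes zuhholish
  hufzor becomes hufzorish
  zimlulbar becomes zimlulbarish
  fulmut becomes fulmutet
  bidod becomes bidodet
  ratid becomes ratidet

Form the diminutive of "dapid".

dapidet

"dapid" ends in -d. The stems ending in -d (bidod → bidodet, ratid → ratidet) add -et.
The other pattern: stems ending in -l or -r add -ish.
So dapid → dapidet.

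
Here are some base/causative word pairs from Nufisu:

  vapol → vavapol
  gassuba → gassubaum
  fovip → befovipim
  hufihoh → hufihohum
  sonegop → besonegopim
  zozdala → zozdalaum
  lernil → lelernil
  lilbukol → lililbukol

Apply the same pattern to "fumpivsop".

sonegop and hufihoh both have last vowel 'o' yet inflect differently (besonegopim, hufihohum), so the last vowel is not what conditions the rule; the final letter is.
"fumpivsop" ends in -p. The stems ending in -p (fovip → befovipim, sonegop → besonegopim) add be- … -im around the stem.
The other patterns: stems ending in -a or -h add -um; stems ending in -l repeat the first consonant+vowel as a prefix.
So fumpivsop → befumpivsopim.

befumpivsopim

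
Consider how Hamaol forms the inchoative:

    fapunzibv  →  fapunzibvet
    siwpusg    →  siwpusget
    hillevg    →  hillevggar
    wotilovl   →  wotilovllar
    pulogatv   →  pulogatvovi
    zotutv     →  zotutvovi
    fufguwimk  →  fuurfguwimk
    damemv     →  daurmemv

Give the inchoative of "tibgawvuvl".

tibgawvuvllar

"tibgawvuvl" has second-to-last letter 'v'. The stems whose second-to-last letter is 'v' (hillevg → hillevggar, wotilovl → wotilovllar) double the final consonant and add -ar.
The other patterns: stems whose second-to-last letter is 'b' or 's' add -et; stems whose second-to-last letter is 't' add -ovi; stems whose second-to-last letter is 'm' insert -ur- after the first vowel.
So tibgawvuvl → tibgawvuvllar.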